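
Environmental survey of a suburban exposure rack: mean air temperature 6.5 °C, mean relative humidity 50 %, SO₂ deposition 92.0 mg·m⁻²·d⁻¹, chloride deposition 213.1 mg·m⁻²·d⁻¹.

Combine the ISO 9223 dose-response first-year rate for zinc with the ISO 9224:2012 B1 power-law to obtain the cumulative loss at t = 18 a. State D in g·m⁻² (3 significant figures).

zinc: temperature factor f = +0.038·(-3.5) = -0.1330
  SO₂ term: 0.0129·92.0^0.44·exp(0.046·50-0.1330) = 0.8237
  Sd branch = 0.0175·Sd^0.57·e^(0.008·RH+0.085·T) = 0.9638 μm/a
  r_corr = 0.8237 + 0.9638 = 1.788 μm/a
Long-term exponent b (ISO 9224 Table 2, B1) = 0.813
  D(18) = 1.788 × 18^0.813 = 1.788 × 10.48 = 18.74 μm
  Mass loss = 18.74 μm × 7.14 g/cm³ = 133.8 g·m⁻²

D(18) = 134 g·m⁻²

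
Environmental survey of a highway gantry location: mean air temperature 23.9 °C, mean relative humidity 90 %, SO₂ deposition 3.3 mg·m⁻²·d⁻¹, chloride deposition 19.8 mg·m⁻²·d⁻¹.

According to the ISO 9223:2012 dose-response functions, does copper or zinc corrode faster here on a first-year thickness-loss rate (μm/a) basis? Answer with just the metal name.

copper: temperature factor f = -0.080·(13.9) = -1.1120
  sulphur-dioxide contribution → 0.4811 μm/a
  chloride contribution → 1.89 μm/a
  total first-year rate 2.371 μm/a
zinc: T>10 °C ⇒ hinge -0.071·(23.9−10) = -0.9869
  sulphur-dioxide contribution → 0.5106 μm/a
  chloride contribution → 1.503 μm/a
  ⇒ r_corr(zinc) = 2.014 μm/a
Ordering by μm/a: copper (2.37) > zinc (2.01)

copper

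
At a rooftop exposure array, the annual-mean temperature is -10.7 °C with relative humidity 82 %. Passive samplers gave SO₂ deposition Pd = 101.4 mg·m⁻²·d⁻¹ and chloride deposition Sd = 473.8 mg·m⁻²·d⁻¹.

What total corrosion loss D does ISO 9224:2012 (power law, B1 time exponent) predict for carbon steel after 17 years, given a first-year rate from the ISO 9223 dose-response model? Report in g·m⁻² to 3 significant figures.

D(17) = 1.72e+03 g·m⁻²

carbon steel: f(T) = +0.150·(T−10) [T≤10 °C] = -3.1050
  sulphur-dioxide contribution → 4.517 μm/a
  chloride contribution → 45.37 μm/a
  ⇒ r_corr(carbon steel) = 49.89 μm/a
Long-term exponent b (ISO 9224 Table 2, B1) = 0.523
  D(17) = 49.89 × 17^0.523 = 49.89 × 4.401 = 219.6 μm
  Mass loss = 219.6 μm × 7.85 g/cm³ = 1723 g·m⁻²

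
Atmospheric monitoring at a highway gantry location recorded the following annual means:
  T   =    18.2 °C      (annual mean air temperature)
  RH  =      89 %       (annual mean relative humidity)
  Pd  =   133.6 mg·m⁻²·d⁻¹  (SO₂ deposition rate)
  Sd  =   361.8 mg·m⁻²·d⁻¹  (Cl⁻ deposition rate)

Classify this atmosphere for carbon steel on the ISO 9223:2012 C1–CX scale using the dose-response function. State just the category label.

carbon steel: temperature factor f = -0.054·(8.2) = -0.4428
  Pd branch = 1.77·Pd^0.52·e^(0.02·RH+f) = 85.93 μm/a
  Cl⁻ term: 0.102·361.8^0.62·exp(0.033·89+0.04·18.2) = 153.7
  sum: 85.93 + 153.7 → r_corr = 239.6 μm/a
240 μm/a falls in (200, 700] for carbon steel → category CX

CX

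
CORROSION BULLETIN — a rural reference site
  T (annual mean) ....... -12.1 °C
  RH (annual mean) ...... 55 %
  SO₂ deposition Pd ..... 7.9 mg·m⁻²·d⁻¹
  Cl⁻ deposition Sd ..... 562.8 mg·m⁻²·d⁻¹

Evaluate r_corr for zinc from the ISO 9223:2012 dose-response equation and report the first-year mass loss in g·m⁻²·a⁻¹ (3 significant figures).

zinc: temperature factor f = +0.038·(-22.1) = -0.8398
  sulphur-dioxide contribution → 0.1736 μm/a
  chloride contribution → 0.3591 μm/a
  total first-year rate 0.5327 μm/a
Convert to mass loss: 0.5327 μm/a × 7.14 g/cm³ = 3.803 g·m⁻²·a⁻¹

r_corr = 3.80 g·m⁻²·a⁻¹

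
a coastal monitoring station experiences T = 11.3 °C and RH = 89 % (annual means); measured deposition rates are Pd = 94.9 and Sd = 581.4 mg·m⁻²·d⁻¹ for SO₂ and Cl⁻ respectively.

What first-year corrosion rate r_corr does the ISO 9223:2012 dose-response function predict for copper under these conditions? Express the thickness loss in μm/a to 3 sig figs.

copper: T>10 °C ⇒ hinge -0.080·(11.3−10) = -0.1040
  SO₂ term: 0.0053·94.9^0.26·exp(0.059·89-0.1040) = 2.976
  Cl⁻ term: 0.01025·581.4^0.27·exp(0.036·89+0.049·11.3) = 2.45
  sum: 2.976 + 2.45 → r_corr = 5.426 μm/a

r_corr = 5.43 μm/a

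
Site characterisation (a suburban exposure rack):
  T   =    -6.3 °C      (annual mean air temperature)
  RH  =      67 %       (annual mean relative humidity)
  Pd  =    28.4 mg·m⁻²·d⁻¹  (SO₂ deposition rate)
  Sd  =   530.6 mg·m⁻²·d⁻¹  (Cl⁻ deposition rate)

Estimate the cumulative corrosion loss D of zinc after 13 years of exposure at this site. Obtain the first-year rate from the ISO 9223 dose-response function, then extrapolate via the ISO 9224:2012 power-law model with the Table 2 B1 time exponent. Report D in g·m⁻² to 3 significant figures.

D(13) = 73.9 g·m⁻²

zinc: temperature factor f = +0.038·(-16.3) = -0.6194
  SO₂ term: 0.0129·28.4^0.44·exp(0.046·67-0.6194) = 0.66
  Sd branch = 0.0175·Sd^0.57·e^(0.008·RH+0.085·T) = 0.6257 μm/a
  r_corr = 0.66 + 0.6257 = 1.286 μm/a
ISO 9224: D(t) = r_corr · t^b with b = 0.813 (zinc, B1)
  D(13) = 1.286 × 13^0.813 = 1.286 × 8.047 = 10.35 μm
  Mass loss = 10.35 μm × 7.14 g/cm³ = 73.87 g·m⁻²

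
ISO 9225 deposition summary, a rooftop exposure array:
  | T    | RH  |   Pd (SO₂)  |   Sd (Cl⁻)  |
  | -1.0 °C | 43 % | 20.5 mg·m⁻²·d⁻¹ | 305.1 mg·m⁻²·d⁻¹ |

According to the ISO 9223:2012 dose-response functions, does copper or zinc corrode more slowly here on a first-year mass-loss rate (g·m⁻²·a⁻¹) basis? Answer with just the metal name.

copper

copper: f(T) = +0.126·(T−10) [T≤10 °C] = -1.3860
  SO₂ term: 0.0053·20.5^0.26·exp(0.059·43-1.3860) = 0.03675
  Cl⁻ term: 0.01025·305.1^0.27·exp(0.036·43+0.049·-1.0) = 0.215
  r_corr = 0.03675 + 0.215 = 0.2518 μm/a
  mass loss = 0.2518 μm/a × 8.96 g/cm³ = 2.256 g·m⁻²·a⁻¹
zinc: T≤10 °C ⇒ hinge +0.038·(-1.0−10) = -0.4180
  SO₂ term: 0.0129·20.5^0.44·exp(0.046·43-0.4180) = 0.2319
  Sd branch = 0.0175·Sd^0.57·e^(0.008·RH+0.085·T) = 0.5911 μm/a
  sum: 0.2319 + 0.5911 → r_corr = 0.823 μm/a
  mass loss = 0.823 μm/a × 7.14 g/cm³ = 5.876 g·m⁻²·a⁻¹
Ordering by g·m⁻²·a⁻¹: zinc (5.88) > copper (2.26)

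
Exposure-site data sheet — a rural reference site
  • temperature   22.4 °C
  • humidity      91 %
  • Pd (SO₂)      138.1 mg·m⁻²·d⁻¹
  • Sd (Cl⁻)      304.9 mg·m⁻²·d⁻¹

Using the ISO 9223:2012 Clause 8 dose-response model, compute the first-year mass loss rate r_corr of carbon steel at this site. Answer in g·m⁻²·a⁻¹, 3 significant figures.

r_corr = 1.94e+03 g·m⁻²·a⁻¹

carbon steel: T>10 °C ⇒ hinge -0.054·(22.4−10) = -0.6696
  SO₂ term: 1.77·138.1^0.52·exp(0.02·91-0.6696) = 72.52
  Sd branch = 0.102·Sd^0.62·e^(0.033·RH+0.04·T) = 174.6 μm/a
  sum: 72.52 + 174.6 → r_corr = 247.1 μm/a
Convert to mass loss: 247.1 μm/a × 7.85 g/cm³ = 1940 g·m⁻²·a⁻¹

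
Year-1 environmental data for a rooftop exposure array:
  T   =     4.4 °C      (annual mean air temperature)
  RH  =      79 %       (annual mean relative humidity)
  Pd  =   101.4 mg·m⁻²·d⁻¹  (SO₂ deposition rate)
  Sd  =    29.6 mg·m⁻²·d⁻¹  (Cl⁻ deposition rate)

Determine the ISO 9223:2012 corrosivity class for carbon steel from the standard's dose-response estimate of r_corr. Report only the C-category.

C4

carbon steel: T≤10 °C ⇒ hinge +0.150·(4.4−10) = -0.8400
  sulphur-dioxide contribution → 40.97 μm/a
  chloride contribution → 13.47 μm/a
  ⇒ r_corr(carbon steel) = 54.44 μm/a
54.4 μm/a falls in (50, 80] for carbon steel → category C4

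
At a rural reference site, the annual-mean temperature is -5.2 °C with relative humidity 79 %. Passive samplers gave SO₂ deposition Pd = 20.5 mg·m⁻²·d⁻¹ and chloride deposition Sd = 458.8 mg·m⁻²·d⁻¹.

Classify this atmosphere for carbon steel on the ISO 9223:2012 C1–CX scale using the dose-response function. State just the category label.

carbon steel: T≤10 °C ⇒ hinge +0.150·(-5.2−10) = -2.2800
  SO₂ term: 1.77·20.5^0.52·exp(0.02·79-2.2800) = 4.227
  Cl⁻ term: 0.102·458.8^0.62·exp(0.033·79+0.04·-5.2) = 50.2
  r_corr = 4.227 + 50.2 = 54.42 μm/a
54.4 μm/a falls in (50, 80] for carbon steel → category C4

C4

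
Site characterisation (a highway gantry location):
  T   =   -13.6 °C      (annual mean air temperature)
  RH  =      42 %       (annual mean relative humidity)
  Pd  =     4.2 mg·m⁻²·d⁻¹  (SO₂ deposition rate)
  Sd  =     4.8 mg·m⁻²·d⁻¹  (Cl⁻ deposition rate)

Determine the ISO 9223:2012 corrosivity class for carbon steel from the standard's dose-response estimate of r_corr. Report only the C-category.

carbon steel: temperature factor f = +0.150·(-23.6) = -3.5400
  sulphur-dioxide contribution → 0.2509 μm/a
  chloride contribution → 0.6261 μm/a
  total first-year rate 0.877 μm/a
0.877 μm/a falls in (0, 1.3] for carbon steel → category C1

C1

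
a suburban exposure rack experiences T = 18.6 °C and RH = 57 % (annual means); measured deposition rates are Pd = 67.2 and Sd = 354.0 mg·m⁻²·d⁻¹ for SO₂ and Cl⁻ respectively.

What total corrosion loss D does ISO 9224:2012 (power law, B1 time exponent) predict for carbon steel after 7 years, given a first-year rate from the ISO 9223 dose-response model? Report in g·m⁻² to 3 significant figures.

carbon steel: temperature factor f = -0.054·(8.6) = -0.4644
  SO₂ term: 1.77·67.2^0.52·exp(0.02·57-0.4644) = 31.02
  Cl⁻ term: 0.102·354.0^0.62·exp(0.033·57+0.04·18.6) = 53.58
  r_corr = 31.02 + 53.58 = 84.6 μm/a
Power-law: D(7) = r_corr · 7^0.523
  D(7) = 84.6 × 7^0.523 = 84.6 × 2.767 = 234.1 μm
  Mass loss = 234.1 μm × 7.85 g/cm³ = 1837 g·m⁻²

D(7) = 1.84e+03 g·m⁻²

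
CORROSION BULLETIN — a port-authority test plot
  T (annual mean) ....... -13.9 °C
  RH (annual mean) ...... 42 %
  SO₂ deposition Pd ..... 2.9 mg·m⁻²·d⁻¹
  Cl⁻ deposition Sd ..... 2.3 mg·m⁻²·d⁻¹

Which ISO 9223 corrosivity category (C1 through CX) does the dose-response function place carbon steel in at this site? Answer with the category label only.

carbon steel: T≤10 °C ⇒ hinge +0.150·(-13.9−10) = -3.5850
  SO₂ term: 1.77·2.9^0.52·exp(0.02·42-3.5850) = 0.1978
  Cl⁻ term: 0.102·2.3^0.62·exp(0.033·42+0.04·-13.9) = 0.392
  r_corr = 0.1978 + 0.392 = 0.5899 μm/a
Category bounds: 0…1.3 μm/a bracket r_corr ⇒ C1

C1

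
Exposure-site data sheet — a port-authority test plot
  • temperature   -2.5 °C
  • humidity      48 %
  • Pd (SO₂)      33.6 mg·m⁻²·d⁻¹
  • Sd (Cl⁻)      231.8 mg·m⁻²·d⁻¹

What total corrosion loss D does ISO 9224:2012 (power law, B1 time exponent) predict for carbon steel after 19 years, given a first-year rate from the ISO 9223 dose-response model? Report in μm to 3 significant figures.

carbon steel: temperature factor f = +0.150·(-12.5) = -1.8750
  Pd branch = 1.77·Pd^0.52·e^(0.02·RH+f) = 4.408 μm/a
  Cl⁻ term: 0.102·231.8^0.62·exp(0.033·48+0.04·-2.5) = 13.17
  r_corr = 4.408 + 13.17 = 17.57 μm/a
Power-law: D(19) = r_corr · 19^0.523
  D(19) = 17.57 × 19^0.523 = 17.57 × 4.664 = 81.97 μm

D(19) = 82.0 μm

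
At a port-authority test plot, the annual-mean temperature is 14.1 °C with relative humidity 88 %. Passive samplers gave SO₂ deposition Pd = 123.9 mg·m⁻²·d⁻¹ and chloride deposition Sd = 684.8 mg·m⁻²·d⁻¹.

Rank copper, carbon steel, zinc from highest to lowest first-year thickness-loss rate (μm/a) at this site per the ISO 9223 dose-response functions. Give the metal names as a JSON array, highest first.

["carbon steel", "zinc", "copper"]

copper: T>10 °C ⇒ hinge -0.080·(14.1−10) = -0.3280
  SO₂ term: 0.0053·123.9^0.26·exp(0.059·88-0.3280) = 2.404
  Cl⁻ term: 0.01025·684.8^0.27·exp(0.036·88+0.049·14.1) = 2.833
  sum: 2.404 + 2.833 → r_corr = 5.237 μm/a
carbon steel: temperature factor f = -0.054·(4.1) = -0.2214
  Pd branch = 1.77·Pd^0.52·e^(0.02·RH+f) = 101.1 μm/a
  Sd branch = 0.102·Sd^0.62·e^(0.033·RH+0.04·T) = 187.4 μm/a
  r_corr = 101.1 + 187.4 = 288.5 μm/a
zinc: T>10 °C ⇒ hinge -0.071·(14.1−10) = -0.2911
  Pd branch = 0.0129·Pd^0.44·e^(0.046·RH+f) = 4.604 μm/a
  Cl⁻ term: 0.0175·684.8^0.57·exp(0.008·88+0.085·14.1) = 4.848
  r_corr = 4.604 + 4.848 = 9.452 μm/a
Ordering by μm/a: carbon steel (288) > zinc (9.45) > copper (5.24)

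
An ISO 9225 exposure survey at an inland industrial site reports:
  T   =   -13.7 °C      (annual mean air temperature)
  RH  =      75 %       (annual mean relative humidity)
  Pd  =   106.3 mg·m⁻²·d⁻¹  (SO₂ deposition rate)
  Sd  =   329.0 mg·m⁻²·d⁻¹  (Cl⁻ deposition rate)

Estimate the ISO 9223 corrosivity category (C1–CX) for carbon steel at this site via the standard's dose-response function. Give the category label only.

C3

carbon steel: f(T) = +0.150·(T−10) [T≤10 °C] = -3.5550
  Pd branch = 1.77·Pd^0.52·e^(0.02·RH+f) = 2.566 μm/a
  Cl⁻ term: 0.102·329.0^0.62·exp(0.033·75+0.04·-13.7) = 25.48
  sum: 2.566 + 25.48 → r_corr = 28.04 μm/a
ISO 9223 Table 2 (carbon steel): 25 < 28 ≤ 50 μm/a ⇒ C3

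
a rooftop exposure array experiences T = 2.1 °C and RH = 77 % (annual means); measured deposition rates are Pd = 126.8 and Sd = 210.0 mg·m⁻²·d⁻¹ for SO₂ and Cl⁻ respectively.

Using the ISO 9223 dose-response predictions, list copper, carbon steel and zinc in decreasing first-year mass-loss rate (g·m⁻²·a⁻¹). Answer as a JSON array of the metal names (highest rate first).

copper: temperature factor f = +0.126·(-7.9) = -0.9954
  sulphur-dioxide contribution → 0.6483 μm/a
  chloride contribution → 0.7696 μm/a
  ⇒ r_corr(copper) = 1.418 μm/a
  mass loss = 1.418 μm/a × 8.96 g/cm³ = 12.7 g·m⁻²·a⁻¹
carbon steel: f(T) = +0.150·(T−10) [T≤10 °C] = -1.1850
  sulphur-dioxide contribution → 31.32 μm/a
  chloride contribution → 38.76 μm/a
  total first-year rate 70.08 μm/a
  mass loss = 70.08 μm/a × 7.85 g/cm³ = 550.1 g·m⁻²·a⁻¹
zinc: temperature factor f = +0.038·(-7.9) = -0.3002
  sulphur-dioxide contribution → 2.779 μm/a
  chloride contribution → 0.8161 μm/a
  ⇒ r_corr(zinc) = 3.595 μm/a
  mass loss = 3.595 μm/a × 7.14 g/cm³ = 25.67 g·m⁻²·a⁻¹
Ordering by g·m⁻²·a⁻¹: carbon steel (550) > zinc (25.7) > copper (12.7)

["carbon steel", "zinc", "copper"]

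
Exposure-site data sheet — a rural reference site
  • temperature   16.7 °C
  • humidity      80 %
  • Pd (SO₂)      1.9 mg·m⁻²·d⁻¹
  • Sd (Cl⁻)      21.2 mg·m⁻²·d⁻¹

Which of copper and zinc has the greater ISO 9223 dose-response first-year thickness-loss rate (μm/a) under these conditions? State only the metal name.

copper: f(T) = -0.080·(T−10) [T>10 °C] = -0.5360
  Pd branch = 0.0053·Pd^0.26·e^(0.059·RH+f) = 0.411 μm/a
  Cl⁻ term: 0.01025·21.2^0.27·exp(0.036·80+0.049·16.7) = 0.944
  r_corr = 0.411 + 0.944 = 1.355 μm/a
zinc: temperature factor f = -0.071·(6.7) = -0.4757
  SO₂ term: 0.0129·1.9^0.44·exp(0.046·80-0.4757) = 0.4216
  Cl⁻ term: 0.0175·21.2^0.57·exp(0.008·80+0.085·16.7) = 0.7825
  sum: 0.4216 + 0.7825 → r_corr = 1.204 μm/a
Ordering by μm/a: copper (1.36) > zinc (1.2)

copper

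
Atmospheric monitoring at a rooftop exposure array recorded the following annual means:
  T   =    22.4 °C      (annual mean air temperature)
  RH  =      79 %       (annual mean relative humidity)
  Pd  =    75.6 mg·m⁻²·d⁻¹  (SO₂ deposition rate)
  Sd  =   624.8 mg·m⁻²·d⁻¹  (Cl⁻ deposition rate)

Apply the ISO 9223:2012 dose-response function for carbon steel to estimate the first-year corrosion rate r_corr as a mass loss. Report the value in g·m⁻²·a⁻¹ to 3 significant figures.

carbon steel: T>10 °C ⇒ hinge -0.054·(22.4−10) = -0.6696
  Pd branch = 1.77·Pd^0.52·e^(0.02·RH+f) = 41.7 μm/a
  Sd branch = 0.102·Sd^0.62·e^(0.033·RH+0.04·T) = 183.4 μm/a
  sum: 41.7 + 183.4 → r_corr = 225.1 μm/a
Convert to mass loss: 225.1 μm/a × 7.85 g/cm³ = 1767 g·m⁻²·a⁻¹

r_corr = 1.77e+03 g·m⁻²·a⁻¹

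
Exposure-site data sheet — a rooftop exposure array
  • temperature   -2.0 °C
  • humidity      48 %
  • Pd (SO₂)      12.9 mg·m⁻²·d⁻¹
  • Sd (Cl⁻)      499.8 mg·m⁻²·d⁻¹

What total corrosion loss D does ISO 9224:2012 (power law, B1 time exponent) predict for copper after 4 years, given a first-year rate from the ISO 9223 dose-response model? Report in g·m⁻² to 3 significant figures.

copper: T≤10 °C ⇒ hinge +0.126·(-2.0−10) = -1.5120
  Pd branch = 0.0053·Pd^0.26·e^(0.059·RH+f) = 0.03857 μm/a
  Sd branch = 0.01025·Sd^0.27·e^(0.036·RH+0.049·T) = 0.2801 μm/a
  sum: 0.03857 + 0.2801 → r_corr = 0.3187 μm/a
Long-term exponent b (ISO 9224 Table 2, B1) = 0.667
  D(4) = 0.3187 × 4^0.667 = 0.3187 × 2.521 = 0.8034 μm
  Mass loss = 0.8034 μm × 8.96 g/cm³ = 7.198 g·m⁻²

D(4) = 7.20 g·m⁻²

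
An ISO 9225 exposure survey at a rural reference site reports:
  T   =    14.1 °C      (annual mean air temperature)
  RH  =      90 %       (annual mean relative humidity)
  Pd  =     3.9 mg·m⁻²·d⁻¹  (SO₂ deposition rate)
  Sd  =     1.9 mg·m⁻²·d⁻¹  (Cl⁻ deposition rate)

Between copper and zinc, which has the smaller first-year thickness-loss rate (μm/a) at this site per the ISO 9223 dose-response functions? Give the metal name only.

zinc

copper: T>10 °C ⇒ hinge -0.080·(14.1−10) = -0.3280
  Pd branch = 0.0053·Pd^0.26·e^(0.059·RH+f) = 1.101 μm/a
  Cl⁻ term: 0.01025·1.9^0.27·exp(0.036·90+0.049·14.1) = 0.6211
  r_corr = 1.101 + 0.6211 = 1.722 μm/a
zinc: f(T) = -0.071·(T−10) [T>10 °C] = -0.2911
  Pd branch = 0.0129·Pd^0.44·e^(0.046·RH+f) = 1.102 μm/a
  Sd branch = 0.0175·Sd^0.57·e^(0.008·RH+0.085·T) = 0.1718 μm/a
  sum: 1.102 + 0.1718 → r_corr = 1.274 μm/a
Ordering by μm/a: copper (1.72) > zinc (1.27)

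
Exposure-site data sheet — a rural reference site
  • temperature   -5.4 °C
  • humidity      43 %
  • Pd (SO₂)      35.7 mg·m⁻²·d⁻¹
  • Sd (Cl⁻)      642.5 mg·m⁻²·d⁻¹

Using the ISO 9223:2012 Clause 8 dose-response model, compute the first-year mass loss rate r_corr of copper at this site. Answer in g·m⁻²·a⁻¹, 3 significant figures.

r_corr = 2.12 g·m⁻²·a⁻¹

copper: f(T) = +0.126·(T−10) [T≤10 °C] = -1.9404
  sulphur-dioxide contribution → 0.02438 μm/a
  chloride contribution → 0.2119 μm/a
  ⇒ r_corr(copper) = 0.2363 μm/a
Convert to mass loss: 0.2363 μm/a × 8.96 g/cm³ = 2.117 g·m⁻²·a⁻¹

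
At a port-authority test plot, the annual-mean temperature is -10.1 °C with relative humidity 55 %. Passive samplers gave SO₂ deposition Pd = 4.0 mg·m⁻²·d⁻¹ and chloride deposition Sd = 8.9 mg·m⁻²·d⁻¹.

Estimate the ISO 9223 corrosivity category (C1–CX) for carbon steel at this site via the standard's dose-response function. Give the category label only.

C2

carbon steel: T≤10 °C ⇒ hinge +0.150·(-10.1−10) = -3.0150
  Pd branch = 1.77·Pd^0.52·e^(0.02·RH+f) = 0.5363 μm/a
  Sd branch = 0.102·Sd^0.62·e^(0.033·RH+0.04·T) = 1.622 μm/a
  r_corr = 0.5363 + 1.622 = 2.158 μm/a
2.16 μm/a falls in (1.3, 25] for carbon steel → category C2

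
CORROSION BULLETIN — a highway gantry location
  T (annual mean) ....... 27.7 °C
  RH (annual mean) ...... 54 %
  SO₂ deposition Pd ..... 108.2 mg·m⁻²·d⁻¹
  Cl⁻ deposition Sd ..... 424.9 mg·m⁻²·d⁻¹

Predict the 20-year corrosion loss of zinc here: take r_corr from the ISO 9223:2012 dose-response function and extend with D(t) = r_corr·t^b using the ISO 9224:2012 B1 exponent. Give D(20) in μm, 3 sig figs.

zinc: T>10 °C ⇒ hinge -0.071·(27.7−10) = -1.2567
  SO₂ term: 0.0129·108.2^0.44·exp(0.046·54-1.2567) = 0.3457
  Cl⁻ term: 0.0175·424.9^0.57·exp(0.008·54+0.085·27.7) = 8.94
  r_corr = 0.3457 + 8.94 = 9.285 μm/a
Long-term exponent b (ISO 9224 Table 2, B1) = 0.813
  D(20) = 9.285 × 20^0.813 = 9.285 × 11.42 = 106.1 μm

D(20) = 106 μm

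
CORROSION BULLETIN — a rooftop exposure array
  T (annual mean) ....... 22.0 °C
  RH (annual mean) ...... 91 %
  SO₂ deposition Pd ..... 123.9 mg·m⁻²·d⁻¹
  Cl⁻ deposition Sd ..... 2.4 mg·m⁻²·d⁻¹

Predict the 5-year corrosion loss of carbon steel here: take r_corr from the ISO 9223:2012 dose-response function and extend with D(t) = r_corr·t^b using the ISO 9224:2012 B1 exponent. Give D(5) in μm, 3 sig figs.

carbon steel: T>10 °C ⇒ hinge -0.054·(22.0−10) = -0.6480
  Pd branch = 1.77·Pd^0.52·e^(0.02·RH+f) = 70.04 μm/a
  Sd branch = 0.102·Sd^0.62·e^(0.033·RH+0.04·T) = 8.525 μm/a
  r_corr = 70.04 + 8.525 = 78.57 μm/a
ISO 9224: D(t) = r_corr · t^b with b = 0.523 (carbon steel, B1)
  D(5) = 78.57 × 5^0.523 = 78.57 × 2.32 = 182.3 μm

D(5) = 182 μm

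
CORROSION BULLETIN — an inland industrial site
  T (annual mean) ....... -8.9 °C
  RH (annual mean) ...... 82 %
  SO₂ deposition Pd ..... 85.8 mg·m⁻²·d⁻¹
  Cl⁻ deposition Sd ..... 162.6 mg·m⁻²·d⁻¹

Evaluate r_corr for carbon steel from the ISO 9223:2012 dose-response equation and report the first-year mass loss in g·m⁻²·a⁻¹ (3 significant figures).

carbon steel: f(T) = +0.150·(T−10) [T≤10 °C] = -2.8350
  sulphur-dioxide contribution → 5.425 μm/a
  chloride contribution → 25.12 μm/a
  ⇒ r_corr(carbon steel) = 30.55 μm/a
Convert to mass loss: 30.55 μm/a × 7.85 g/cm³ = 239.8 g·m⁻²·a⁻¹

r_corr = 240 g·m⁻²·a⁻¹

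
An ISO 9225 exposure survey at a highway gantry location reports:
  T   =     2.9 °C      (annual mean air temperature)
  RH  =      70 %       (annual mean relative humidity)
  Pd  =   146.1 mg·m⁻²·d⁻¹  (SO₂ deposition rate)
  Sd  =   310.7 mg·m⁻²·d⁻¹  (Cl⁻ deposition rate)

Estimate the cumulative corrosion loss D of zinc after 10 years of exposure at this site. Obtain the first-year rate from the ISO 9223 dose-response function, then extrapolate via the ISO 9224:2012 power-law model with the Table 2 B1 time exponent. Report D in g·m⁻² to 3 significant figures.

zinc: temperature factor f = +0.038·(-7.1) = -0.2698
  sulphur-dioxide contribution → 2.209 μm/a
  chloride contribution → 1.033 μm/a
  ⇒ r_corr(zinc) = 3.242 μm/a
ISO 9224: D(t) = r_corr · t^b with b = 0.813 (zinc, B1)
  D(10) = 3.242 × 10^0.813 = 3.242 × 6.501 = 21.08 μm
  Mass loss = 21.08 μm × 7.14 g/cm³ = 150.5 g·m⁻²

D(10) = 150 g·m⁻²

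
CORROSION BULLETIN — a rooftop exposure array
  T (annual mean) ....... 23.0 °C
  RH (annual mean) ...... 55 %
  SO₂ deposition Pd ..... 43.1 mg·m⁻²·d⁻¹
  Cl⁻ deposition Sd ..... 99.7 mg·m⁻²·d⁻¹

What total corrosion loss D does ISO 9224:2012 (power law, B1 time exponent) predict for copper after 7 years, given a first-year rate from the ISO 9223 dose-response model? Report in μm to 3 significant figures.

copper: f(T) = -0.080·(T−10) [T>10 °C] = -1.0400
  Pd branch = 0.0053·Pd^0.26·e^(0.059·RH+f) = 0.1279 μm/a
  Cl⁻ term: 0.01025·99.7^0.27·exp(0.036·55+0.049·23.0) = 0.7938
  sum: 0.1279 + 0.7938 → r_corr = 0.9217 μm/a
ISO 9224: D(t) = r_corr · t^b with b = 0.667 (copper, B1)
  D(7) = 0.9217 × 7^0.667 = 0.9217 × 3.662 = 3.375 μm

D(7) = 3.38 μm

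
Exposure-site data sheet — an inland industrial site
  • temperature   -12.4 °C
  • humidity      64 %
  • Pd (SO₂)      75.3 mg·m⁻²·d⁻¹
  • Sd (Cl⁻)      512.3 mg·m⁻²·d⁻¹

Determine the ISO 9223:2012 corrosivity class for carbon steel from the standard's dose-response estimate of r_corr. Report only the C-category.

C3

carbon steel: temperature factor f = +0.150·(-22.4) = -3.3600
  sulphur-dioxide contribution → 2.092 μm/a
  chloride contribution → 24.57 μm/a
  total first-year rate 26.66 μm/a
ISO 9223 Table 2 (carbon steel): 25 < 26.7 ≤ 50 μm/a ⇒ C3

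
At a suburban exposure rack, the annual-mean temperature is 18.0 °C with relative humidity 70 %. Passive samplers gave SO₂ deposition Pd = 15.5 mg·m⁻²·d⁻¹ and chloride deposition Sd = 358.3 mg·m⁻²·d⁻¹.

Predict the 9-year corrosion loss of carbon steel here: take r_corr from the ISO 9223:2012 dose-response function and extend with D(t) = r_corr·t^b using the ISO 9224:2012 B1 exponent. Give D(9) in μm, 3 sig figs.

D(9) = 317 μm

carbon steel: temperature factor f = -0.054·(8.0) = -0.4320
  Pd branch = 1.77·Pd^0.52·e^(0.02·RH+f) = 19.38 μm/a
  Sd branch = 0.102·Sd^0.62·e^(0.033·RH+0.04·T) = 80.94 μm/a
  sum: 19.38 + 80.94 → r_corr = 100.3 μm/a
Long-term exponent b (ISO 9224 Table 2, B1) = 0.523
  D(9) = 100.3 × 9^0.523 = 100.3 × 3.156 = 316.5 μm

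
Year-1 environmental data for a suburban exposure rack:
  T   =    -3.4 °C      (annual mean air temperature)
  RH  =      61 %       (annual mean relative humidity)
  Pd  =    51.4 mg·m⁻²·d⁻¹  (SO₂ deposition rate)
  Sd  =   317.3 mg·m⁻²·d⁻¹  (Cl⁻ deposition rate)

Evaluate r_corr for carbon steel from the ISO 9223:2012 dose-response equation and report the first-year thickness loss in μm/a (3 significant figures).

carbon steel: temperature factor f = +0.150·(-13.4) = -2.0100
  sulphur-dioxide contribution → 6.231 μm/a
  chloride contribution → 23.7 μm/a
  total first-year rate 29.93 μm/a

r_corr = 29.9 μm/a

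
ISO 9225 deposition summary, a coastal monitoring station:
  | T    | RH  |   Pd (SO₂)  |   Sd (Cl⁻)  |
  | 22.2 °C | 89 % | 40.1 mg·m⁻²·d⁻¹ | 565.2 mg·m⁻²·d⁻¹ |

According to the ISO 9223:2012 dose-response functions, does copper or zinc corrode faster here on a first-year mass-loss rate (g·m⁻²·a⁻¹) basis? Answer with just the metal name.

copper: f(T) = -0.080·(T−10) [T>10 °C] = -0.9760
  SO₂ term: 0.0053·40.1^0.26·exp(0.059·89-0.9760) = 0.9947
  Cl⁻ term: 0.01025·565.2^0.27·exp(0.036·89+0.049·22.2) = 4.147
  sum: 0.9947 + 4.147 → r_corr = 5.142 μm/a
  mass loss = 5.142 μm/a × 8.96 g/cm³ = 46.07 g·m⁻²·a⁻¹
zinc: temperature factor f = -0.071·(12.2) = -0.8662
  SO₂ term: 0.0129·40.1^0.44·exp(0.046·89-0.8662) = 1.651
  Sd branch = 0.0175·Sd^0.57·e^(0.008·RH+0.085·T) = 8.72 μm/a
  sum: 1.651 + 8.72 → r_corr = 10.37 μm/a
  mass loss = 10.37 μm/a × 7.14 g/cm³ = 74.05 g·m⁻²·a⁻¹
Ordering by g·m⁻²·a⁻¹: zinc (74.1) > copper (46.1)

zinc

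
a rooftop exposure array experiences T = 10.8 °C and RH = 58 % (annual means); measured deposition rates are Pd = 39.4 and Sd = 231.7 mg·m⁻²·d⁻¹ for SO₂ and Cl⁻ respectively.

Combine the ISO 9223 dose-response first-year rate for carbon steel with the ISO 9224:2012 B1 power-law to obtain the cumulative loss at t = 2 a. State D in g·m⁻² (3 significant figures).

D(2) = 764 g·m⁻²

carbon steel: f(T) = -0.054·(T−10) [T>10 °C] = -0.0432
  Pd branch = 1.77·Pd^0.52·e^(0.02·RH+f) = 36.53 μm/a
  Sd branch = 0.102·Sd^0.62·e^(0.033·RH+0.04·T) = 31.17 μm/a
  sum: 36.53 + 31.17 → r_corr = 67.7 μm/a
ISO 9224: D(t) = r_corr · t^b with b = 0.523 (carbon steel, B1)
  D(2) = 67.7 × 2^0.523 = 67.7 × 1.437 = 97.28 μm
  Mass loss = 97.28 μm × 7.85 g/cm³ = 763.6 g·m⁻²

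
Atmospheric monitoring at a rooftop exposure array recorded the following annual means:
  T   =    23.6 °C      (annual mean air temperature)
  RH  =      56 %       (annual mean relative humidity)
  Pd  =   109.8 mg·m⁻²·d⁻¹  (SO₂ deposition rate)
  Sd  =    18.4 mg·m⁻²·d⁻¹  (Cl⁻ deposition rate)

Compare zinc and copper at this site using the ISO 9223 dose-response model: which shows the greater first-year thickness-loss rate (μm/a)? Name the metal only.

zinc

zinc: f(T) = -0.071·(T−10) [T>10 °C] = -0.9656
  SO₂ term: 0.0129·109.8^0.44·exp(0.046·56-0.9656) = 0.5103
  Sd branch = 0.0175·Sd^0.57·e^(0.008·RH+0.085·T) = 1.071 μm/a
  r_corr = 0.5103 + 1.071 = 1.581 μm/a
copper: temperature factor f = -0.080·(13.6) = -1.0880
  SO₂ term: 0.0053·109.8^0.26·exp(0.059·56-1.0880) = 0.1649
  Cl⁻ term: 0.01025·18.4^0.27·exp(0.036·56+0.049·23.6) = 0.537
  sum: 0.1649 + 0.537 → r_corr = 0.7019 μm/a
Ordering by μm/a: zinc (1.58) > copper (0.702)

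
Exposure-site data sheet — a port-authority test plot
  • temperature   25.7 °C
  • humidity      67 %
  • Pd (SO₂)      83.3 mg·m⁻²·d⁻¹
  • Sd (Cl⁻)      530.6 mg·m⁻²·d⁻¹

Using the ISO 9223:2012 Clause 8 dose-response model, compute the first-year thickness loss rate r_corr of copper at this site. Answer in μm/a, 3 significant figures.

r_corr = 2.44 μm/a

copper: T>10 °C ⇒ hinge -0.080·(25.7−10) = -1.2560
  Pd branch = 0.0053·Pd^0.26·e^(0.059·RH+f) = 0.2483 μm/a
  Sd branch = 0.01025·Sd^0.27·e^(0.036·RH+0.049·T) = 2.192 μm/a
  sum: 0.2483 + 2.192 → r_corr = 2.44 μm/a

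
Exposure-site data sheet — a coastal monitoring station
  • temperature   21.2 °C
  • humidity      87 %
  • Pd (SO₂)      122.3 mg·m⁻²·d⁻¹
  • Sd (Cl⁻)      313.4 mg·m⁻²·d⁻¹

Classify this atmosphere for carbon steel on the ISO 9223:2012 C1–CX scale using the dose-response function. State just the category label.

CX

carbon steel: T>10 °C ⇒ hinge -0.054·(21.2−10) = -0.6048
  Pd branch = 1.77·Pd^0.52·e^(0.02·RH+f) = 67.06 μm/a
  Cl⁻ term: 0.102·313.4^0.62·exp(0.033·87+0.04·21.2) = 148.4
  r_corr = 67.06 + 148.4 = 215.4 μm/a
215 μm/a falls in (200, 700] for carbon steel → category CX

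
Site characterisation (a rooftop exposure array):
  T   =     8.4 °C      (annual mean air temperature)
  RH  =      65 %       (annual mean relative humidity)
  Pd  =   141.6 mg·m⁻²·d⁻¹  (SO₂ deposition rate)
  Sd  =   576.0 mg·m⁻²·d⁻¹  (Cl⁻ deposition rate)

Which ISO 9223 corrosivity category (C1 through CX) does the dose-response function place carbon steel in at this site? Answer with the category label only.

carbon steel: temperature factor f = +0.150·(-1.6) = -0.2400
  SO₂ term: 1.77·141.6^0.52·exp(0.02·65-0.2400) = 67.12
  Sd branch = 0.102·Sd^0.62·e^(0.033·RH+0.04·T) = 62.74 μm/a
  sum: 67.12 + 62.74 → r_corr = 129.9 μm/a
ISO 9223 Table 2 (carbon steel): 80 < 130 ≤ 200 μm/a ⇒ C5

C5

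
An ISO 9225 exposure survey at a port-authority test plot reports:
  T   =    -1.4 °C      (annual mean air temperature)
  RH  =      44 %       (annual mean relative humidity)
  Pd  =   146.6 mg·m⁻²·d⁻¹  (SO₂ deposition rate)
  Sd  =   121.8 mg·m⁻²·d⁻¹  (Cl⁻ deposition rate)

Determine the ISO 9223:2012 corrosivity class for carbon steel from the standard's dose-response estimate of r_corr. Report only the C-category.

C2

carbon steel: T≤10 °C ⇒ hinge +0.150·(-1.4−10) = -1.7100
  SO₂ term: 1.77·146.6^0.52·exp(0.02·44-1.7100) = 10.33
  Cl⁻ term: 0.102·121.8^0.62·exp(0.033·44+0.04·-1.4) = 8.091
  sum: 10.33 + 8.091 → r_corr = 18.42 μm/a
Category bounds: 1.3…25 μm/a bracket r_corr ⇒ C2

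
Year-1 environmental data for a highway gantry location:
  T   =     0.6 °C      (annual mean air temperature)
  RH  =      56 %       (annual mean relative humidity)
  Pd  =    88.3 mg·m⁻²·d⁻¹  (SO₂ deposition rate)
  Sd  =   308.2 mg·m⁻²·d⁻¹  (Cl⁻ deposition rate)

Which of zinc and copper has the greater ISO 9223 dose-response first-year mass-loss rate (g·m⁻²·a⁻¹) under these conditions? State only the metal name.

zinc: temperature factor f = +0.038·(-9.4) = -0.3572
  sulphur-dioxide contribution → 0.852 μm/a
  chloride contribution → 0.7558 μm/a
  ⇒ r_corr(zinc) = 1.608 μm/a
  mass loss = 1.608 μm/a × 7.14 g/cm³ = 11.48 g·m⁻²·a⁻¹
copper: T≤10 °C ⇒ hinge +0.126·(0.6−10) = -1.1844
  sulphur-dioxide contribution → 0.1415 μm/a
  chloride contribution → 0.3724 μm/a
  total first-year rate 0.5139 μm/a
  mass loss = 0.5139 μm/a × 8.96 g/cm³ = 4.605 g·m⁻²·a⁻¹
Ordering by g·m⁻²·a⁻¹: zinc (11.5) > copper (4.6)

zinc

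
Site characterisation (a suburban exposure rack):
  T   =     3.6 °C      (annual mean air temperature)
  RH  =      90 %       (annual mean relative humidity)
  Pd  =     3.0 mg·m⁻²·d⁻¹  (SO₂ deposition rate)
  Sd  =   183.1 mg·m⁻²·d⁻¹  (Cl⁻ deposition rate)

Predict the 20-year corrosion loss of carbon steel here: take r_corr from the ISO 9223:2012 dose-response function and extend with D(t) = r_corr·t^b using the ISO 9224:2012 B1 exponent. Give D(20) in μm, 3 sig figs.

carbon steel: f(T) = +0.150·(T−10) [T≤10 °C] = -0.9600
  SO₂ term: 1.77·3.0^0.52·exp(0.02·90-0.9600) = 7.259
  Sd branch = 0.102·Sd^0.62·e^(0.033·RH+0.04·T) = 58.06 μm/a
  sum: 7.259 + 58.06 → r_corr = 65.32 μm/a
ISO 9224: D(t) = r_corr · t^b with b = 0.523 (carbon steel, B1)
  D(20) = 65.32 × 20^0.523 = 65.32 × 4.791 = 312.9 μm

D(20) = 313 μm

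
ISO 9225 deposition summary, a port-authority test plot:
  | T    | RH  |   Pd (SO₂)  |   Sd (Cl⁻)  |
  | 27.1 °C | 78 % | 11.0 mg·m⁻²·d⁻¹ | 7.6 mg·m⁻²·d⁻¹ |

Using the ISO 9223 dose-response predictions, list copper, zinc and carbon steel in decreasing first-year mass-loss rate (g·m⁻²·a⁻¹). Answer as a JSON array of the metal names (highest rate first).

copper: temperature factor f = -0.080·(17.1) = -1.3680
  SO₂ term: 0.0053·11.0^0.26·exp(0.059·78-1.3680) = 0.2509
  Cl⁻ term: 0.01025·7.6^0.27·exp(0.036·78+0.049·27.1) = 1.109
  r_corr = 0.2509 + 1.109 = 1.359 μm/a
  mass loss = 1.359 μm/a × 8.96 g/cm³ = 12.18 g·m⁻²·a⁻¹
zinc: temperature factor f = -0.071·(17.1) = -1.2141
  SO₂ term: 0.0129·11.0^0.44·exp(0.046·78-1.2141) = 0.3979
  Cl⁻ term: 0.0175·7.6^0.57·exp(0.008·78+0.085·27.1) = 1.039
  r_corr = 0.3979 + 1.039 = 1.437 μm/a
  mass loss = 1.437 μm/a × 7.14 g/cm³ = 10.26 g·m⁻²·a⁻¹
carbon steel: T>10 °C ⇒ hinge -0.054·(27.1−10) = -0.9234
  Pd branch = 1.77·Pd^0.52·e^(0.02·RH+f) = 11.64 μm/a
  Cl⁻ term: 0.102·7.6^0.62·exp(0.033·78+0.04·27.1) = 13.91
  sum: 11.64 + 13.91 → r_corr = 25.55 μm/a
  mass loss = 25.55 μm/a × 7.85 g/cm³ = 200.6 g·m⁻²·a⁻¹
Ordering by g·m⁻²·a⁻¹: carbon steel (201) > copper (12.2) > zinc (10.3)

["carbon steel", "copper", "zinc"]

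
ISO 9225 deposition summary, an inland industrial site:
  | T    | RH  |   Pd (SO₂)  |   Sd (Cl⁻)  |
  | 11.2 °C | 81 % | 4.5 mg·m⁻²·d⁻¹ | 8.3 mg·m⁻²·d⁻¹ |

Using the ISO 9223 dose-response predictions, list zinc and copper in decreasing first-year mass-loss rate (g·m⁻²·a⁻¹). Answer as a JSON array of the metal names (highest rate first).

["copper", "zinc"]

zinc: f(T) = -0.071·(T−10) [T>10 °C] = -0.0852
  sulphur-dioxide contribution → 0.9532 μm/a
  chloride contribution → 0.2896 μm/a
  total first-year rate 1.243 μm/a
  mass loss = 1.243 μm/a × 7.14 g/cm³ = 8.873 g·m⁻²·a⁻¹
copper: T>10 °C ⇒ hinge -0.080·(11.2−10) = -0.0960
  sulphur-dioxide contribution → 0.8471 μm/a
  chloride contribution → 0.5803 μm/a
  total first-year rate 1.427 μm/a
  mass loss = 1.427 μm/a × 8.96 g/cm³ = 12.79 g·m⁻²·a⁻¹
Ordering by g·m⁻²·a⁻¹: copper (12.8) > zinc (8.87)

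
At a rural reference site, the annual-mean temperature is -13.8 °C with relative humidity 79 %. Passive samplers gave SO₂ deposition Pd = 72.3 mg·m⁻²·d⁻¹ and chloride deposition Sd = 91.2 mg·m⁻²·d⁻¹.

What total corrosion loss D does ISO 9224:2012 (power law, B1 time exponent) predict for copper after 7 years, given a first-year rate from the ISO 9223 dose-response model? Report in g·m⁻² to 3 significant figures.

copper: T≤10 °C ⇒ hinge +0.126·(-13.8−10) = -2.9988
  SO₂ term: 0.0053·72.3^0.26·exp(0.059·79-2.9988) = 0.08502
  Cl⁻ term: 0.01025·91.2^0.27·exp(0.036·79+0.049·-13.8) = 0.303
  sum: 0.08502 + 0.303 → r_corr = 0.388 μm/a
Long-term exponent b (ISO 9224 Table 2, B1) = 0.667
  D(7) = 0.388 × 7^0.667 = 0.388 × 3.662 = 1.421 μm
  Mass loss = 1.421 μm × 8.96 g/cm³ = 12.73 g·m⁻²

D(7) = 12.7 g·m⁻²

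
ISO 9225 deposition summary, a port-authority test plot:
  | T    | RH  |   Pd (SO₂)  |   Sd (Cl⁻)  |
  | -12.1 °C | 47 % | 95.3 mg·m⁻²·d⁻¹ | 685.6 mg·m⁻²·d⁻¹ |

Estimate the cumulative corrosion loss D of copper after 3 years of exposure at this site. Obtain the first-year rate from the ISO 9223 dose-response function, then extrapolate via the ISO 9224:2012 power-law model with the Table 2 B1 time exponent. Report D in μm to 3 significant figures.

copper: temperature factor f = +0.126·(-22.1) = -2.7846
  SO₂ term: 0.0053·95.3^0.26·exp(0.059·47-2.7846) = 0.01713
  Cl⁻ term: 0.01025·685.6^0.27·exp(0.036·47+0.049·-12.1) = 0.1794
  sum: 0.01713 + 0.1794 → r_corr = 0.1965 μm/a
Power-law: D(3) = r_corr · 3^0.667
  D(3) = 0.1965 × 3^0.667 = 0.1965 × 2.081 = 0.4089 μm

D(3) = 0.409 μm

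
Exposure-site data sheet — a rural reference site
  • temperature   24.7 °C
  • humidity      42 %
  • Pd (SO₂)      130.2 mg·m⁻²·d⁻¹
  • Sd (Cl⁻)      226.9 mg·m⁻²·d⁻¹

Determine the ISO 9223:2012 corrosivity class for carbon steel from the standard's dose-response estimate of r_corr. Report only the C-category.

carbon steel: f(T) = -0.054·(T−10) [T>10 °C] = -0.7938
  sulphur-dioxide contribution → 23.31 μm/a
  chloride contribution → 31.64 μm/a
  total first-year rate 54.95 μm/a
55 μm/a falls in (50, 80] for carbon steel → category C4

C4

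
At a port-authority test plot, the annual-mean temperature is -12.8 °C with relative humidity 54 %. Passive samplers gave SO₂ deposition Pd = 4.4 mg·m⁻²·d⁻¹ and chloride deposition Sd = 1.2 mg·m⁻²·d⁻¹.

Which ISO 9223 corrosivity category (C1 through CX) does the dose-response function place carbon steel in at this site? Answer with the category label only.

C1

carbon steel: temperature factor f = +0.150·(-22.8) = -3.4200
  sulphur-dioxide contribution → 0.3684 μm/a
  chloride contribution → 0.4067 μm/a
  total first-year rate 0.7751 μm/a
ISO 9223 Table 2 (carbon steel): 0 < 0.775 ≤ 1.3 μm/a ⇒ C1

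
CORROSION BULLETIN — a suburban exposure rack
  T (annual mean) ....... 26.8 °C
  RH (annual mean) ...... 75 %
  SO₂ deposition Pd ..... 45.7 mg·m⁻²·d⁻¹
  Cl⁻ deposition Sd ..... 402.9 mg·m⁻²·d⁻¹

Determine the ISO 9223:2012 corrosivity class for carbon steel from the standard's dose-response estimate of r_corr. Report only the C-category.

carbon steel: temperature factor f = -0.054·(16.8) = -0.9072
  SO₂ term: 1.77·45.7^0.52·exp(0.02·75-0.9072) = 23.37
  Sd branch = 0.102·Sd^0.62·e^(0.033·RH+0.04·T) = 146 μm/a
  sum: 23.37 + 146 → r_corr = 169.3 μm/a
169 μm/a falls in (80, 200] for carbon steel → category C5

C5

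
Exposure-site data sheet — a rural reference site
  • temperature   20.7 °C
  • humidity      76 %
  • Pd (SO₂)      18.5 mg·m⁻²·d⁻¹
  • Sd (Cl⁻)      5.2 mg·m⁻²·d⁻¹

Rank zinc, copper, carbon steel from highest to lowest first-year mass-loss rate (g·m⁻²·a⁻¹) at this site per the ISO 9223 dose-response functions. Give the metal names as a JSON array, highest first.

["carbon steel", "copper", "zinc"]

zinc: T>10 °C ⇒ hinge -0.071·(20.7−10) = -0.7597
  Pd branch = 0.0129·Pd^0.44·e^(0.046·RH+f) = 0.7186 μm/a
  Cl⁻ term: 0.0175·5.2^0.57·exp(0.008·76+0.085·20.7) = 0.4779
  sum: 0.7186 + 0.4779 → r_corr = 1.197 μm/a
  mass loss = 1.197 μm/a × 7.14 g/cm³ = 8.543 g·m⁻²·a⁻¹
copper: f(T) = -0.080·(T−10) [T>10 °C] = -0.8560
  Pd branch = 0.0053·Pd^0.26·e^(0.059·RH+f) = 0.426 μm/a
  Cl⁻ term: 0.01025·5.2^0.27·exp(0.036·76+0.049·20.7) = 0.6804
  sum: 0.426 + 0.6804 → r_corr = 1.106 μm/a
  mass loss = 1.106 μm/a × 8.96 g/cm³ = 9.913 g·m⁻²·a⁻¹
carbon steel: f(T) = -0.054·(T−10) [T>10 °C] = -0.5778
  Pd branch = 1.77·Pd^0.52·e^(0.02·RH+f) = 20.71 μm/a
  Cl⁻ term: 0.102·5.2^0.62·exp(0.033·76+0.04·20.7) = 7.968
  r_corr = 20.71 + 7.968 = 28.67 μm/a
  mass loss = 28.67 μm/a × 7.85 g/cm³ = 225.1 g·m⁻²·a⁻¹
Ordering by g·m⁻²·a⁻¹: carbon steel (225) > copper (9.91) > zinc (8.54)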